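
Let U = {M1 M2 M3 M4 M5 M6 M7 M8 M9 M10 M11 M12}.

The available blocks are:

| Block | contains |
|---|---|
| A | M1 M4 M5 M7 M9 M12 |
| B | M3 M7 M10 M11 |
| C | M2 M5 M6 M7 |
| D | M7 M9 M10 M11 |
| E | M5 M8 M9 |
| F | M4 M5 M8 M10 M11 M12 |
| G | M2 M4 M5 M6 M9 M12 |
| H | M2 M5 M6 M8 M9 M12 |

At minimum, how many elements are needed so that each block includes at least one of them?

Take T = {M5, M11}. Each listed block contains at least one of these, so T is a hitting set of size 2.
The blocks B, E are pairwise disjoint, so any hitting set needs a separate element for each — at least 2. Hence 2 is optimal.

2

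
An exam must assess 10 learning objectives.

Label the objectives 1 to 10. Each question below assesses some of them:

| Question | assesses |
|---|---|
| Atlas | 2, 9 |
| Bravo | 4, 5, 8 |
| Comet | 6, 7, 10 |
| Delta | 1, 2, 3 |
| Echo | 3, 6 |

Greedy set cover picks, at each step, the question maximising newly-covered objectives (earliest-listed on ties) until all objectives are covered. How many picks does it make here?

Greedy: pick Bravo (covers 3 new) → pick Comet (covers 3 new) → pick Delta (covers 3 new) → pick Atlas (covers 1 new). Total picks: 4.

4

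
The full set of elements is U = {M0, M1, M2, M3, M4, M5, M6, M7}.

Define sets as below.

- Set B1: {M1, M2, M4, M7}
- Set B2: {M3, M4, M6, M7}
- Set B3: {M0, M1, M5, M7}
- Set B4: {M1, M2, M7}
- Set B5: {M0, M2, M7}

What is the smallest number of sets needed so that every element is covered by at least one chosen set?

Take {B2, B3, B4}. Their union is {M0, M1, M2, M3, M4, M5, M6, M7}, which is all 8 elements.
Only B2 contains M3, so B2 is forced; the remaining 4 elements need at least 2 more sets (each remaining set adds at most 3) — so at least 3 sets are needed, and 3 is optimal.

3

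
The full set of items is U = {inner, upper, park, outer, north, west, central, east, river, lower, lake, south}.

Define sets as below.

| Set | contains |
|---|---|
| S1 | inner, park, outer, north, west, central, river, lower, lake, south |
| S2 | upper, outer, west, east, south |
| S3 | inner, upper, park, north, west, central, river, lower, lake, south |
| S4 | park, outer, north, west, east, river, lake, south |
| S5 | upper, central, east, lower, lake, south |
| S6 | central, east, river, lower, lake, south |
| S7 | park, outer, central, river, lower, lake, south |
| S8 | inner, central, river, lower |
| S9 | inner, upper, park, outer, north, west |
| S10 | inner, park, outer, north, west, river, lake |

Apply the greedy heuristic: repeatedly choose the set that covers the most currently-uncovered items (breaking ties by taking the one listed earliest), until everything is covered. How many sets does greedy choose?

2

Greedy: pick S1 (covers 10 new) → pick S2 (covers 2 new). Total picks: 2.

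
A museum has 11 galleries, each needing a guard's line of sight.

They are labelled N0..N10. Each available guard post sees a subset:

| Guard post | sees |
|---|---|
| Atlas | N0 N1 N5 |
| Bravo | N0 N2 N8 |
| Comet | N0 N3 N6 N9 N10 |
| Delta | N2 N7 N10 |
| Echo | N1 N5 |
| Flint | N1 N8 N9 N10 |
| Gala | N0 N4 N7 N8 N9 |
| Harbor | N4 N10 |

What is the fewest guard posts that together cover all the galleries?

Comet and Delta and Echo and Gala together: Comet ∪ Delta ∪ Echo ∪ Gala = {N0, N1, N2, N3, N4, N5, N6, N7, N8, N9, N10} — every gallery is covered.
No 3 of the 8 guard posts cover everything (all 56 combinations miss at least one gallery), so 4 is optimal.

4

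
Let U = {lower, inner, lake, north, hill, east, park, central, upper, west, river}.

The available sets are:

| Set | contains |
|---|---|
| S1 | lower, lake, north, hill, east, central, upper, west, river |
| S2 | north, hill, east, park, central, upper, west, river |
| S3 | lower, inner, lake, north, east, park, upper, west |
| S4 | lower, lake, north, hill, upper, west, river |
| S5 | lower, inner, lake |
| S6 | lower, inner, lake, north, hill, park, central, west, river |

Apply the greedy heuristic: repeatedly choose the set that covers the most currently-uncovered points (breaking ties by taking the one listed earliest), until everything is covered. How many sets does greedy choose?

Greedy: pick S1 (covers 9 new) → pick S3 (covers 2 new). Total picks: 2.

2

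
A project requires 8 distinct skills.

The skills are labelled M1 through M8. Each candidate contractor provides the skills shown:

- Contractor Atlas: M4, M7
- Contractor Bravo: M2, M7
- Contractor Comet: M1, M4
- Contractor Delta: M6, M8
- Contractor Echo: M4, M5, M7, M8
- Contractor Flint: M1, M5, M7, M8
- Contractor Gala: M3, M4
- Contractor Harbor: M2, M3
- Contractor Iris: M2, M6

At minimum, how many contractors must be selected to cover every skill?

3

Take {Flint, Gala, Iris}. Their union is {M1, M2, M3, M4, M5, M6, M7, M8}, which is all 8 skills.
No 2 of the 9 contractors cover everything (all 36 combinations miss at least one skill), so 3 is optimal.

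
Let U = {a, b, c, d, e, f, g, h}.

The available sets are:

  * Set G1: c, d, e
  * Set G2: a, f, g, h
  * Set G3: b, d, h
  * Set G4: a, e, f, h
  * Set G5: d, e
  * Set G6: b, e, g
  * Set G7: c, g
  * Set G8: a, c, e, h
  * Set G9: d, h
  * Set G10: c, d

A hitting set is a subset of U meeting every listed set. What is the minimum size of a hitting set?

3

T = {d, g, h} meets every set (each contains at least one member of T), and |T| = 3.
No choice of 2 points meets every set, so 3 is the minimum.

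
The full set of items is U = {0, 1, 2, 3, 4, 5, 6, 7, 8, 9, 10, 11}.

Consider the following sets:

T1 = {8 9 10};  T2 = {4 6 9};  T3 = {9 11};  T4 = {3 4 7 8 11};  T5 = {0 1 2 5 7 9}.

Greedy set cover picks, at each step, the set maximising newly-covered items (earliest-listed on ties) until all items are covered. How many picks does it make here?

4

Greedy: pick T5 (covers 6 new) → pick T4 (covers 4 new) → pick T1 (covers 1 new) → pick T2 (covers 1 new). Total picks: 4.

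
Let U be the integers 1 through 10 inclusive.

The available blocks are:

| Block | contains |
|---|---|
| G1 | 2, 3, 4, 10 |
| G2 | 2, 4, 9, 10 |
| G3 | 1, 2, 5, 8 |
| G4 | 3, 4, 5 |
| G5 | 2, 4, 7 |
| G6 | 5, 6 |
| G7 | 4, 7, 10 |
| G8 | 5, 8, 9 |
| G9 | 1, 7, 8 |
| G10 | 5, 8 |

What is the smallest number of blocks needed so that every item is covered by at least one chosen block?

4

Take {G1, G2, G6, G9}. Their union is {1, 2, 3, 4, 5, 6, 7, 8, 9, 10}, which is all 10 items.
No 3 of the 10 blocks cover everything (all 120 combinations miss at least one item), so 4 is optimal.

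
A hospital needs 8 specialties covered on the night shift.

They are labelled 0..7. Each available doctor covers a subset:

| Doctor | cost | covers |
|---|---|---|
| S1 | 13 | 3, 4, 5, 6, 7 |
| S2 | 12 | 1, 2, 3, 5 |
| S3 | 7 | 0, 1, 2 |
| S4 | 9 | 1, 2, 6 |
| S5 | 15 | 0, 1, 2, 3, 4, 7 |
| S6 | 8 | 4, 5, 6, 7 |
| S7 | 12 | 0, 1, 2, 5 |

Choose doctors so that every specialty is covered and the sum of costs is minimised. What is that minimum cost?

20

S1, S3 together cover every specialty (S1 ∪ S3 = {0, 1, 2, 3, 4, 5, 6, 7}); total cost 13 + 7 = 20.
The greedy pick S6, S3, S2 costs 27; no covering selection beats 20.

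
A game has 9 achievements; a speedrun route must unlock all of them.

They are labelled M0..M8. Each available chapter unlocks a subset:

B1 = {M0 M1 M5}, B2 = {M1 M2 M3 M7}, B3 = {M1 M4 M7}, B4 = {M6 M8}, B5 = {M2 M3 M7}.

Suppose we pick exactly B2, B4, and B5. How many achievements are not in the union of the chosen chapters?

3

Union of B2, B4, B5 = {M1, M2, M3, M6, M7, M8}.
Not covered: M0, M4, M5 — 3 achievements.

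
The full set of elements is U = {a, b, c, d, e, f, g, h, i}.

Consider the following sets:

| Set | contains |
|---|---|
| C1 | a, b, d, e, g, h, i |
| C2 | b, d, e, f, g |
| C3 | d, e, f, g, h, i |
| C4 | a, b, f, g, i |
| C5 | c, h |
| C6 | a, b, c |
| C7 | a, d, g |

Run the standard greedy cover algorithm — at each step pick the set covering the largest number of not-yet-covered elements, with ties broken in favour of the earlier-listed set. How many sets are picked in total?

Greedy: pick C1 (covers 7 new) → pick C2 (covers 1 new) → pick C5 (covers 1 new). Total picks: 3.
(The true minimum cover uses only 2 sets, so greedy is not optimal here.)

3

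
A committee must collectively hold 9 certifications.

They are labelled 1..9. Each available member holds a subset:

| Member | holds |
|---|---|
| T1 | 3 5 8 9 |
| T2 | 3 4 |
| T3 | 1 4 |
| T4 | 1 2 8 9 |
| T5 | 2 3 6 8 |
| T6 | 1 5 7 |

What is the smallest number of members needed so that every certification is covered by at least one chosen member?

4

T2 and T4 and T5 and T6 together: T2 ∪ T4 ∪ T5 ∪ T6 = {1, 2, 3, 4, 5, 6, 7, 8, 9} — every certification is covered.
No 3 of the 6 members cover everything (all 20 combinations miss at least one certification), so 4 is optimal.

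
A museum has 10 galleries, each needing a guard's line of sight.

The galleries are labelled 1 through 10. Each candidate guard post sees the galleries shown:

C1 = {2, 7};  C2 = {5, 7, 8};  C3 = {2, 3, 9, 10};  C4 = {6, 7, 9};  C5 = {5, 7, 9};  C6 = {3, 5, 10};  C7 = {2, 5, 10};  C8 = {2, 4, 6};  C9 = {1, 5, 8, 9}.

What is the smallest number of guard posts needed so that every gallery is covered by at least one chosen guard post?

4

C5 and C6 and C8 and C9 together: C5 ∪ C6 ∪ C8 ∪ C9 = {1, 2, 3, 4, 5, 6, 7, 8, 9, 10} — every gallery is covered.
No 3 of the 9 guard posts cover everything (all 84 combinations miss at least one gallery), so 4 is optimal.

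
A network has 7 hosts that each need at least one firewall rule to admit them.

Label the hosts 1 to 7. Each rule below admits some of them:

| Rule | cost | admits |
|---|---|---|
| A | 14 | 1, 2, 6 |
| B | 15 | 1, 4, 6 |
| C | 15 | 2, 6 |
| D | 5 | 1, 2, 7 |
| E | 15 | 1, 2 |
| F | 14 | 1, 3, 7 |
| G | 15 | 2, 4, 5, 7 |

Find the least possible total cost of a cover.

43

A, F, G together cover every host (A ∪ F ∪ G = {1, 2, 3, 4, 5, 6, 7}); total cost 14 + 14 + 15 = 43.
The greedy pick D, B, F, G costs 49; no covering selection beats 43.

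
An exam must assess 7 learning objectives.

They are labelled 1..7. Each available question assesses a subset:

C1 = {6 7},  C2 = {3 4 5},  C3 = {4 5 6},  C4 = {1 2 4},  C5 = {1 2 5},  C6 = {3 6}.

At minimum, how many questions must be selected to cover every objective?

3

C1 and C2 and C4 together: C1 ∪ C2 ∪ C4 = {1, 2, 3, 4, 5, 6, 7} — every objective is covered.
Each question has at most 3 objectives, and 2·3 = 6 < 7 — so at least 3 questions are needed, and 3 is optimal.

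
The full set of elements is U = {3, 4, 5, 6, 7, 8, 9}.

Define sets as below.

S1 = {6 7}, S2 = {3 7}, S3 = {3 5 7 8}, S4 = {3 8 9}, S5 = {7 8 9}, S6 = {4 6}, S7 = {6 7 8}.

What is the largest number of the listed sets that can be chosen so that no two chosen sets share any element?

2

S4, S6 are pairwise disjoint (S4={3,8,9}; S6={4,6}).
Every remaining set overlaps one of these, and no 3 of the listed sets are pairwise disjoint, so 2 is the maximum.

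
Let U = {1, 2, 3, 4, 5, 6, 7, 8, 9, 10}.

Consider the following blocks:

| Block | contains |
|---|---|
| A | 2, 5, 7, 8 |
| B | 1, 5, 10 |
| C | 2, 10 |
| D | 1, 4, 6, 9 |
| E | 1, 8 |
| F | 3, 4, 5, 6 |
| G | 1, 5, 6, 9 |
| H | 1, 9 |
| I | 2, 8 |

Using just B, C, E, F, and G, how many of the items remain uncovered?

1

Union of B, C, E, F, G = {1, 2, 3, 4, 5, 6, 8, 9, 10}.
Not covered: 7 — 1 item.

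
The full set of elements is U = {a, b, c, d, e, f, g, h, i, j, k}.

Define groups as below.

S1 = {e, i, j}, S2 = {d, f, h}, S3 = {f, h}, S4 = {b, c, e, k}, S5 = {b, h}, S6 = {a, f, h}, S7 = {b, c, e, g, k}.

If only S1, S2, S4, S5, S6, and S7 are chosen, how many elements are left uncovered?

Union of S1, S2, S4, S5, S6, S7 = {a, b, c, d, e, f, g, h, i, j, k} — that's every element, so 0 are uncovered.

0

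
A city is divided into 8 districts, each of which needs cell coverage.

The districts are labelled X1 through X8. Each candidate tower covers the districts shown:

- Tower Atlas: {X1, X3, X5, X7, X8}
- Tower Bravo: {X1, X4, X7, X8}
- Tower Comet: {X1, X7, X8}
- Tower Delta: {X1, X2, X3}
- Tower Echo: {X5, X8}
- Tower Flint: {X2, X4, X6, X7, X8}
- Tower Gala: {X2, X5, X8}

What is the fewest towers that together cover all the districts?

Take {Atlas, Flint}. Their union is {X1, X2, X3, X4, X5, X6, X7, X8}, which is all 8 districts.
No single tower has all 8 districts (the largest, Atlas, has 5), so 2 is optimal.

2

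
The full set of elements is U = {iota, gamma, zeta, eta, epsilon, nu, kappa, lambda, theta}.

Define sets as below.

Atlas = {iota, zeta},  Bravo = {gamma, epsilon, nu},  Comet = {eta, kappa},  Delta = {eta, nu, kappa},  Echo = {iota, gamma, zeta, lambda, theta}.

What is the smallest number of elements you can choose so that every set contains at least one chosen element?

3

Take H = {iota, gamma, kappa}. Each listed set contains at least one of these, so H is a hitting set of size 3.
The sets Atlas, Bravo, Comet are pairwise disjoint, so any hitting set needs a separate element for each — at least 3. Hence 3 is optimal.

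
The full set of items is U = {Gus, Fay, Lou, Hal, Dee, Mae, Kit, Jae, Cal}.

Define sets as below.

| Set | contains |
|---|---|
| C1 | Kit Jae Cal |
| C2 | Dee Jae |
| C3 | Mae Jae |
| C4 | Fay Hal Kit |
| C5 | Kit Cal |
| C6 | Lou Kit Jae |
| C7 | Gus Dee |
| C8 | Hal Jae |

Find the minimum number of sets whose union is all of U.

5

C3 and C4 and C5 and C6 and C7 together: C3 ∪ C4 ∪ C5 ∪ C6 ∪ C7 = {Gus, Fay, Lou, Hal, Dee, Mae, Kit, Jae, Cal} — every item is covered.
No 4 of the 8 sets cover everything (all 70 combinations miss at least one item), so 5 is optimal.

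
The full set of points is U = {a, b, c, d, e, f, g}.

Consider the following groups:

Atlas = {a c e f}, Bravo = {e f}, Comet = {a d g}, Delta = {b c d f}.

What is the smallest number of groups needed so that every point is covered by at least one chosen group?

Bravo, Comet, and Delta cover everything between them: the union {a, b, c, d, e, f, g} is all of U.
Only Delta contains b, so Delta is forced; the remaining 3 points need at least 2 more groups (each remaining group adds at most 2) — so at least 3 groups are needed, and 3 is optimal.

3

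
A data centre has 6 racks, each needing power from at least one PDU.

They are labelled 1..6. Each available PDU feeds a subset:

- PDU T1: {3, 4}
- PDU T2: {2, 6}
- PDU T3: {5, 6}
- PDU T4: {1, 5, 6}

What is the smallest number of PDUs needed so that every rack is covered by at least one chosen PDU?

T1 and T2 and T4 together: T1 ∪ T2 ∪ T4 = {1, 2, 3, 4, 5, 6} — every rack is covered.
Only T4 contains 1, so T4 is forced; the remaining 3 racks need at least 2 more PDUs (each remaining PDU adds at most 2) — so at least 3 PDUs are needed, and 3 is optimal.

3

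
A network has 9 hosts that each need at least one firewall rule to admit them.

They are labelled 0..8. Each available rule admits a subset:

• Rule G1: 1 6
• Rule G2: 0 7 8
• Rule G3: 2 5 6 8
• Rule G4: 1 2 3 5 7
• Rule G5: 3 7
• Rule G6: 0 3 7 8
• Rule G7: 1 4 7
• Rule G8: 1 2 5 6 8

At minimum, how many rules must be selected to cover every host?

3

G6 and G7 and G8 together: G6 ∪ G7 ∪ G8 = {0, 1, 2, 3, 4, 5, 6, 7, 8} — every host is covered.
Only G7 contains 4, so G7 is forced; the remaining 6 hosts need at least 2 more rules (each remaining rule adds at most 4) — so at least 3 rules are needed, and 3 is optimal.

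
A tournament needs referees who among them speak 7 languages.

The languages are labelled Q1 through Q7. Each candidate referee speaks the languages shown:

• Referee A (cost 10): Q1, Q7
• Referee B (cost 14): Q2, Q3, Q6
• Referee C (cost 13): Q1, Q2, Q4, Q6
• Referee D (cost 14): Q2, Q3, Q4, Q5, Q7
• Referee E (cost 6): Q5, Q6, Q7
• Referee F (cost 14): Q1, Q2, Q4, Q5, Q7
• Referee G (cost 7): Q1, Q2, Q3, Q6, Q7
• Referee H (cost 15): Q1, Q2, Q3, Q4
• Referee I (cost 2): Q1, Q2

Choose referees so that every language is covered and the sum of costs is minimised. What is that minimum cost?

21

D, G together cover every language (D ∪ G = {Q1, Q2, Q3, Q4, Q5, Q6, Q7}); total cost 14 + 7 = 21.
The greedy pick I, E, D costs 22; no covering selection beats 21.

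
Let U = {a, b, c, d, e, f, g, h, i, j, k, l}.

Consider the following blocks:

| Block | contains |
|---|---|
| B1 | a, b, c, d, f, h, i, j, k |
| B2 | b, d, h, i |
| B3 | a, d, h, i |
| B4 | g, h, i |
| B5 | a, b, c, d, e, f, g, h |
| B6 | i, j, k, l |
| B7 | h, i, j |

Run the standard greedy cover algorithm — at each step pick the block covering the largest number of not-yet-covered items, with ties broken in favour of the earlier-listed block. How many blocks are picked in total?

Greedy: pick B1 (covers 9 new) → pick B5 (covers 2 new) → pick B6 (covers 1 new). Total picks: 3.
(The true minimum cover uses only 2 blocks, so greedy is not optimal here.)

3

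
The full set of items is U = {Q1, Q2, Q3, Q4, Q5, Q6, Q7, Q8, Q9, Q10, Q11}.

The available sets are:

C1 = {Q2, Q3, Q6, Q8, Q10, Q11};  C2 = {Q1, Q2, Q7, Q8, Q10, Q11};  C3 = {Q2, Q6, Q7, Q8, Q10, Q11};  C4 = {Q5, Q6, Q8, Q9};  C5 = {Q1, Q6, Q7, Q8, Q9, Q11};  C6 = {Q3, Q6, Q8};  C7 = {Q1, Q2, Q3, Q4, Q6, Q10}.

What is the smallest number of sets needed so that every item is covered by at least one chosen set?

3

Take {C3, C4, C7}. Their union is {Q1, Q2, Q3, Q4, Q5, Q6, Q7, Q8, Q9, Q10, Q11}, which is all 11 items.
Only C7 contains Q4, so C7 is forced; the remaining 5 items need at least 2 more sets (each remaining set adds at most 4) — so at least 3 sets are needed, and 3 is optimal.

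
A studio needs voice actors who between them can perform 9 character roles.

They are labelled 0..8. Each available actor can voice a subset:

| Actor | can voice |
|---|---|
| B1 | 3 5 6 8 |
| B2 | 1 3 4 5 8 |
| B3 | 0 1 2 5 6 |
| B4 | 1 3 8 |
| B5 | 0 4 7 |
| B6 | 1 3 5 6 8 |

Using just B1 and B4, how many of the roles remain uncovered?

Union of B1, B4 = {1, 3, 5, 6, 8}.
Not covered: 0, 2, 4, 7 — 4 roles.

4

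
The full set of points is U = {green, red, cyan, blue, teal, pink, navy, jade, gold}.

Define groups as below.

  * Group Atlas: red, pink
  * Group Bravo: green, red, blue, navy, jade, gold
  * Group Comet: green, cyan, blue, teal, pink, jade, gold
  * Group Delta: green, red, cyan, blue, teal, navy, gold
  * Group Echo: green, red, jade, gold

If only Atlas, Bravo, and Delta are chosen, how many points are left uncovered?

0

Union of Atlas, Bravo, Delta = {green, red, cyan, blue, teal, pink, navy, jade, gold} — that's every point, so 0 are uncovered.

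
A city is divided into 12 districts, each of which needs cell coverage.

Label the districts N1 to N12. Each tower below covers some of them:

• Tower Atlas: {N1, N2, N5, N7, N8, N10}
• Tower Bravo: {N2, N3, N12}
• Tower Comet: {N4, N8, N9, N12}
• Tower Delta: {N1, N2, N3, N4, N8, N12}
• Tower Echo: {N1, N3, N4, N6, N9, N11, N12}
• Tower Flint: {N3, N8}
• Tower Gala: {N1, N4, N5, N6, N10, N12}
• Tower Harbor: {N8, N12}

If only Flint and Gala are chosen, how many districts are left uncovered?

Union of Flint, Gala = {N1, N3, N4, N5, N6, N8, N10, N12}.
Not covered: N2, N7, N9, N11 — 4 districts.

4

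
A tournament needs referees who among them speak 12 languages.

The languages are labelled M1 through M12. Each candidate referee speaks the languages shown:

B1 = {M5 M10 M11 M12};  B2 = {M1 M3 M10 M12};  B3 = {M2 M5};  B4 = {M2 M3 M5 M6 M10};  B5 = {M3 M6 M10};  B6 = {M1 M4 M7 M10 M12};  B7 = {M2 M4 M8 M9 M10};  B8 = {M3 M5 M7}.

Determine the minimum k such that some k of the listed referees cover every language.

B1 and B5 and B6 and B7 together: B1 ∪ B5 ∪ B6 ∪ B7 = {M1, M2, M3, M4, M5, M6, M7, M8, M9, M10, M11, M12} — every language is covered.
Only B7 contains M8, so B7 is forced; the remaining 7 languages need at least 3 more referees (each remaining referee adds at most 3) — so at least 4 referees are needed, and 4 is optimal.

4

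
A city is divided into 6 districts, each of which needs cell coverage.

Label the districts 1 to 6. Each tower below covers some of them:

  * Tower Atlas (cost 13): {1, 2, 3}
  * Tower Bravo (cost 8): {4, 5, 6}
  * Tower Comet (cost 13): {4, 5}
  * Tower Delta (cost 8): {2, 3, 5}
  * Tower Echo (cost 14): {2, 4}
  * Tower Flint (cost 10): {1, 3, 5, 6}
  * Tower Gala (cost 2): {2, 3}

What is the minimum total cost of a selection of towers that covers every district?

Bravo, Flint, Gala together cover every district (Bravo ∪ Flint ∪ Gala = {1, 2, 3, 4, 5, 6}); total cost 8 + 10 + 2 = 20.
No covering selection has total cost below 20.

20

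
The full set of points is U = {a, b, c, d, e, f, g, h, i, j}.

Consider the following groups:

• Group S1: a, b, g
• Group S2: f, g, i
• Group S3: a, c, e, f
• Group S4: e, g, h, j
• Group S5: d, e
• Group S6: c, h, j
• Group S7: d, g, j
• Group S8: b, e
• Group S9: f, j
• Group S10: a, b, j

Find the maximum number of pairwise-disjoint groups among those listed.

3

S2, S6, S8 are pairwise disjoint (S2={f,g,i}; S6={c,h,j}; S8={b,e}).
Every remaining group overlaps one of these, and no 4 of the listed groups are pairwise disjoint, so 3 is the maximum.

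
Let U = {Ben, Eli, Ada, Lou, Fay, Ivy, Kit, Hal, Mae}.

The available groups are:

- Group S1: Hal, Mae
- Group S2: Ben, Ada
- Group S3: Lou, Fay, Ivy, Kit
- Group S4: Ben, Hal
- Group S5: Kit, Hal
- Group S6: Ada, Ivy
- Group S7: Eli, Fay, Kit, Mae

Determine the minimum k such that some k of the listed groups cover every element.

4

Take {S3, S4, S6, S7}. Their union is {Ben, Eli, Ada, Lou, Fay, Ivy, Kit, Hal, Mae}, which is all 9 elements.
Only S7 contains Eli, so S7 is forced; the remaining 5 elements need at least 3 more groups (each remaining group adds at most 2) — so at least 4 groups are needed, and 4 is optimal.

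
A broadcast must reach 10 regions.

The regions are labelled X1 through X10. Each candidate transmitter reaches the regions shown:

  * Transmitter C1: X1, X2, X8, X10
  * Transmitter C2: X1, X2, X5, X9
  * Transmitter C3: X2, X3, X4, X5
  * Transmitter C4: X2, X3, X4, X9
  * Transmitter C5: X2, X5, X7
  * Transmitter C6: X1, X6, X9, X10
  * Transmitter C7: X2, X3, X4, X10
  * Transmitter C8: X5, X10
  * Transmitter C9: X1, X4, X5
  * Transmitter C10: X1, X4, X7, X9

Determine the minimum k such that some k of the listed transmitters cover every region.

4

Take {C1, C5, C6, C7}. Their union is {X1, X2, X3, X4, X5, X6, X7, X8, X9, X10}, which is all 10 regions.
No 3 of the 10 transmitters cover everything (all 120 combinations miss at least one region), so 4 is optimal.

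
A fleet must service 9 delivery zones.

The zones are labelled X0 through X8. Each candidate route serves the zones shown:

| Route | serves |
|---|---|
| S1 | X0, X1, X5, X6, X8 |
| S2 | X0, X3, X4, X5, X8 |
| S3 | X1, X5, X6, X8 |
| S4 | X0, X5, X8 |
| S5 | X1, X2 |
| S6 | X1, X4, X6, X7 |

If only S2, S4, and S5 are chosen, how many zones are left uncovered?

2

Union of S2, S4, S5 = {X0, X1, X2, X3, X4, X5, X8}.
Not covered: X6, X7 — 2 zones.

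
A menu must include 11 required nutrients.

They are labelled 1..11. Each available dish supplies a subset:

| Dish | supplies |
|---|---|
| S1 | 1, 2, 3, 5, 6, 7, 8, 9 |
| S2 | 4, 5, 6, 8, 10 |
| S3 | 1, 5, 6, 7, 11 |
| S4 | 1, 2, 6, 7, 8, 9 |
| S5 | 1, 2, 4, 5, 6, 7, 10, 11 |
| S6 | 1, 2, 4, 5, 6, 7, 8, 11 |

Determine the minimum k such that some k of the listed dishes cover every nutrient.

Take {S1, S5}. Their union is {1, 2, 3, 4, 5, 6, 7, 8, 9, 10, 11}, which is all 11 nutrients.
No single dish has all 11 nutrients (the largest, S1, has 8), so 2 is optimal.

2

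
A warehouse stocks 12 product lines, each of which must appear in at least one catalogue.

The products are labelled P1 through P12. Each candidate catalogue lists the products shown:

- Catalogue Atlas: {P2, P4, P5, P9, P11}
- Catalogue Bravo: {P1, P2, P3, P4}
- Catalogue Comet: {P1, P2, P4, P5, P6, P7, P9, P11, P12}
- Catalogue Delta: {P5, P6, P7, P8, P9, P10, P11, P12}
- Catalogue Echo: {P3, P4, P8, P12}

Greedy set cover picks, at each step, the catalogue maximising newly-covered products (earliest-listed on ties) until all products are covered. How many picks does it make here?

Greedy: pick Comet (covers 9 new) → pick Delta (covers 2 new) → pick Bravo (covers 1 new). Total picks: 3.
(The true minimum cover uses only 2 catalogues, so greedy is not optimal here.)

3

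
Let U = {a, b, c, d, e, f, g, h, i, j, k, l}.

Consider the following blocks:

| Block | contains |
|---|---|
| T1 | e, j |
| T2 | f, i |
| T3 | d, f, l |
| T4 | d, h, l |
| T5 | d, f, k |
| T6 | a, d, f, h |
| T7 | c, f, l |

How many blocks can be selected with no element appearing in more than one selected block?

3

T1, T2, T4 are pairwise disjoint (T1={e,j}; T2={f,i}; T4={d,h,l}).
Every remaining block overlaps one of these, and no 4 of the listed blocks are pairwise disjoint, so 3 is the maximum.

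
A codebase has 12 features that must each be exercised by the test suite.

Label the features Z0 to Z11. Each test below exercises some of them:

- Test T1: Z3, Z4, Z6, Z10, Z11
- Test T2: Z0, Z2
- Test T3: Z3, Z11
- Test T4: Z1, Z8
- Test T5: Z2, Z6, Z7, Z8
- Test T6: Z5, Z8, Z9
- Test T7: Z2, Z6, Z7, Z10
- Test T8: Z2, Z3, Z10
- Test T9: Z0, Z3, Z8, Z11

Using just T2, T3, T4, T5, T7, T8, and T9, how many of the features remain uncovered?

3

Union of T2, T3, T4, T5, T7, T8, T9 = {Z0, Z1, Z2, Z3, Z6, Z7, Z8, Z10, Z11}.
Not covered: Z4, Z5, Z9 — 3 features.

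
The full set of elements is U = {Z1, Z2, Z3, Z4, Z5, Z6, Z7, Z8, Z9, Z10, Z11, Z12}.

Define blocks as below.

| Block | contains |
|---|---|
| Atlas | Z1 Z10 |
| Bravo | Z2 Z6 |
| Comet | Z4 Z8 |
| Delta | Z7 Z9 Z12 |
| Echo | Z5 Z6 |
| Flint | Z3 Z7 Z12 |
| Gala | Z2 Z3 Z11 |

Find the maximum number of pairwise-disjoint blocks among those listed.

5

Atlas, Comet, Delta, Echo, Gala are pairwise disjoint (Atlas={Z1,Z10}; Comet={Z4,Z8}; Delta={Z7,Z9,Z12}; Echo={Z5,Z6}; Gala={Z2,Z3,Z11}).
Every remaining block overlaps one of these, and no 6 of the listed blocks are pairwise disjoint, so 5 is the maximum.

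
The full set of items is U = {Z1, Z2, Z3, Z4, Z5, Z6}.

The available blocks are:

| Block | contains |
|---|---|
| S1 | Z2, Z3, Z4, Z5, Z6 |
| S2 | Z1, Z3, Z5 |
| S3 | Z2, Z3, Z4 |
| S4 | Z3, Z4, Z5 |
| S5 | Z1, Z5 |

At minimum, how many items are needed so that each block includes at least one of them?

2

H = {Z2, Z5} meets every block (each contains at least one member of H), and |H| = 2.
The blocks S3, S5 are pairwise disjoint, so any hitting set needs a separate item for each — at least 2. Hence 2 is optimal.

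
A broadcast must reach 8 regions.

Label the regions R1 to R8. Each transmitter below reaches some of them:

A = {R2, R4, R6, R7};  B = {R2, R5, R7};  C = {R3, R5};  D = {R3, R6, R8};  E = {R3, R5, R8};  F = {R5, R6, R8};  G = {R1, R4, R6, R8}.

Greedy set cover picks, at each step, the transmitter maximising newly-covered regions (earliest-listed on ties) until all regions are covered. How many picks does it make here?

Greedy: pick A (covers 4 new) → pick E (covers 3 new) → pick G (covers 1 new). Total picks: 3.

3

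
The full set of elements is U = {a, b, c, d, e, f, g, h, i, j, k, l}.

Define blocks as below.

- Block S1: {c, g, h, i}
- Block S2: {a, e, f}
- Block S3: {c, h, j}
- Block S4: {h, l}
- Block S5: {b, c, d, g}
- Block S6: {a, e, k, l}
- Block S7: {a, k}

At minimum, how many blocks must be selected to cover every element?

5

Take {S1, S2, S3, S5, S6}. Their union is {a, b, c, d, e, f, g, h, i, j, k, l}, which is all 12 elements.
No 4 of the 7 blocks cover everything (all 35 combinations miss at least one element), so 5 is optimal.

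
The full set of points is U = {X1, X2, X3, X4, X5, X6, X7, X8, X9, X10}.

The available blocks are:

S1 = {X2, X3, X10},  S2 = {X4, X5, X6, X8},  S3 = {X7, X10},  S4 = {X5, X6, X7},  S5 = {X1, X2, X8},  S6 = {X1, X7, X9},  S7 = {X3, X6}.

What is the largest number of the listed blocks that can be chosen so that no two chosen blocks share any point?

3

S3, S5, S7 are pairwise disjoint (S3={X7,X10}; S5={X1,X2,X8}; S7={X3,X6}).
Every remaining block overlaps one of these, and no 4 of the listed blocks are pairwise disjoint, so 3 is the maximum.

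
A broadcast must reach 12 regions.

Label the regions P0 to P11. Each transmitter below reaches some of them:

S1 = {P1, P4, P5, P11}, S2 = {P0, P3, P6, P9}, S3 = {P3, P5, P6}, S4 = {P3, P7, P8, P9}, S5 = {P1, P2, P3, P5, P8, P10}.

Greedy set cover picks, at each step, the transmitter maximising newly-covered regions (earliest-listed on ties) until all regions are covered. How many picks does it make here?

4

Greedy: pick S5 (covers 6 new) → pick S2 (covers 3 new) → pick S1 (covers 2 new) → pick S4 (covers 1 new). Total picks: 4.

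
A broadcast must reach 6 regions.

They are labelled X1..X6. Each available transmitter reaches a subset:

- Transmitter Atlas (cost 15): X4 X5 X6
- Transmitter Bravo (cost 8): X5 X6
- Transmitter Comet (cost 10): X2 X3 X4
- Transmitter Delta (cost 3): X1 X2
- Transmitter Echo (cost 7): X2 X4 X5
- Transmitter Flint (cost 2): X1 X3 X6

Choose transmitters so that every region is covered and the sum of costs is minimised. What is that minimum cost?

9

Echo, Flint together cover every region (Echo ∪ Flint = {X1, X2, X3, X4, X5, X6}); total cost 7 + 2 = 9.
No covering selection has total cost below 9.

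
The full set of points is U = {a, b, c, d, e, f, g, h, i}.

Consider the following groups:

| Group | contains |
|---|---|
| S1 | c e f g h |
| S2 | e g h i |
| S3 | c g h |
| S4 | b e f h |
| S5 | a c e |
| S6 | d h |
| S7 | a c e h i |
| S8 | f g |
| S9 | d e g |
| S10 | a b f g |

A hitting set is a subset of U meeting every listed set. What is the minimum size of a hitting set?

3

The 3 points {a, g, h} hit every group.
The groups S5, S6, S8 are pairwise disjoint, so any hitting set needs a separate point for each — at least 3. Hence 3 is optimal.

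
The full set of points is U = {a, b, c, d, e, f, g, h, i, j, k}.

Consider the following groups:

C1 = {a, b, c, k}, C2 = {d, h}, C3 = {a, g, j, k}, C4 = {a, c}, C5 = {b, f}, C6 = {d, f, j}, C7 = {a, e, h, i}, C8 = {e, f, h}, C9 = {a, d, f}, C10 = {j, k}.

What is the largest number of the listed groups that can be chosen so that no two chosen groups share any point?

4

C2, C4, C5, C10 are pairwise disjoint (C2={d,h}; C4={a,c}; C5={b,f}; C10={j,k}).
Every remaining group overlaps one of these, and no 5 of the listed groups are pairwise disjoint, so 4 is the maximum.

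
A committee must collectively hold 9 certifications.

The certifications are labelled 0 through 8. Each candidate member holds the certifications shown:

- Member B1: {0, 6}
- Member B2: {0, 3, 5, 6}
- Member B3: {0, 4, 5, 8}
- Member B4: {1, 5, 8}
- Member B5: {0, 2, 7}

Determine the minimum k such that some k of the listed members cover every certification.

B2 and B3 and B4 and B5 together: B2 ∪ B3 ∪ B4 ∪ B5 = {0, 1, 2, 3, 4, 5, 6, 7, 8} — every certification is covered.
Only B2 contains 3, so B2 is forced; the remaining 5 certifications need at least 3 more members (each remaining member adds at most 2) — so at least 4 members are needed, and 4 is optimal.

4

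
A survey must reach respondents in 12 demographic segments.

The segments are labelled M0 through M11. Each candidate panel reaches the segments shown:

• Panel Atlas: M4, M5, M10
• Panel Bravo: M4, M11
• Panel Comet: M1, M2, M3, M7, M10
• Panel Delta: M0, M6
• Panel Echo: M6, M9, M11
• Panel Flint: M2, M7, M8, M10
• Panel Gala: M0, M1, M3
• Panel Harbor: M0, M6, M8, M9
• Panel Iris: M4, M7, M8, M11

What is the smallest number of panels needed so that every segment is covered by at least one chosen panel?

Atlas and Echo and Flint and Gala together: Atlas ∪ Echo ∪ Flint ∪ Gala = {M0, M1, M2, M3, M4, M5, M6, M7, M8, M9, M10, M11} — every segment is covered.
Only Atlas contains M5, so Atlas is forced; the remaining 9 segments need at least 3 more panels (each remaining panel adds at most 4) — so at least 4 panels are needed, and 4 is optimal.

4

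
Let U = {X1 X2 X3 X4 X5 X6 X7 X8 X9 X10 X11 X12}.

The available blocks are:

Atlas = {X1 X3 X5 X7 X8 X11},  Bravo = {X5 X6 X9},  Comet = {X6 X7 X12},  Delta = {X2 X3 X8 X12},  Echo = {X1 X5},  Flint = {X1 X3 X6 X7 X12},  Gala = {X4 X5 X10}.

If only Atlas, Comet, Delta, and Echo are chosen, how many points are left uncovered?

Union of Atlas, Comet, Delta, Echo = {X1, X2, X3, X5, X6, X7, X8, X11, X12}.
Not covered: X4, X9, X10 — 3 points.

3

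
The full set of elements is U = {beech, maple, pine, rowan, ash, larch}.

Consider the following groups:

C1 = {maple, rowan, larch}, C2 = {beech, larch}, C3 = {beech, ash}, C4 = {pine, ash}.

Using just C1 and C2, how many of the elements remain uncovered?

2

Union of C1, C2 = {beech, maple, rowan, larch}.
Not covered: pine, ash — 2 elements.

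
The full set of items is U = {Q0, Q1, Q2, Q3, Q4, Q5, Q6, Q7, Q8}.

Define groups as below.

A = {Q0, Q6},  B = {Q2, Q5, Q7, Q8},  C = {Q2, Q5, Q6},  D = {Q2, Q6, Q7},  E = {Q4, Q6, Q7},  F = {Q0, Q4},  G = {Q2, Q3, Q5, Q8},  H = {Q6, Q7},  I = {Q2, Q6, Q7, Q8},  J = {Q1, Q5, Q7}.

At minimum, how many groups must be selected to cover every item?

Take {D, F, G, J}. Their union is {Q0, Q1, Q2, Q3, Q4, Q5, Q6, Q7, Q8}, which is all 9 items.
No 3 of the 10 groups cover everything (all 120 combinations miss at least one item), so 4 is optimal.

4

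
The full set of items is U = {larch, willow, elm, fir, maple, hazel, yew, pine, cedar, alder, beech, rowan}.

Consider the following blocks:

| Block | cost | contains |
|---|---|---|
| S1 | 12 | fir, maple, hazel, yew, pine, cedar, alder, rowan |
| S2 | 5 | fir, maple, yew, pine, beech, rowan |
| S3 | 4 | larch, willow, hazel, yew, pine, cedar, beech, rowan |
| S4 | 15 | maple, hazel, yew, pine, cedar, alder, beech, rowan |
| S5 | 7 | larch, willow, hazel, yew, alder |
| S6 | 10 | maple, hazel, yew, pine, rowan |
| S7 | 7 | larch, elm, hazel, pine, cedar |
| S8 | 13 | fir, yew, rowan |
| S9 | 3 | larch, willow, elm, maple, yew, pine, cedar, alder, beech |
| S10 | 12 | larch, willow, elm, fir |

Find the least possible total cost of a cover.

S2, S3, S9 together cover every item (S2 ∪ S3 ∪ S9 = {larch, willow, elm, fir, maple, hazel, yew, pine, cedar, alder, beech, rowan}); total cost 5 + 4 + 3 = 12.
No covering selection has total cost below 12.

12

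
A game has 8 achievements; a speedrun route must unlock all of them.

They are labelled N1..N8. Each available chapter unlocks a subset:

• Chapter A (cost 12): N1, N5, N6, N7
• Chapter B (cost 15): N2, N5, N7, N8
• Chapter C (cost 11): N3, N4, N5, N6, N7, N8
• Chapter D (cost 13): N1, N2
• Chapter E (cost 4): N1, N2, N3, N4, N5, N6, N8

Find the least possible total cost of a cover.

15

C, E together cover every achievement (C ∪ E = {N1, N2, N3, N4, N5, N6, N7, N8}); total cost 11 + 4 = 15.
No covering selection has total cost below 15.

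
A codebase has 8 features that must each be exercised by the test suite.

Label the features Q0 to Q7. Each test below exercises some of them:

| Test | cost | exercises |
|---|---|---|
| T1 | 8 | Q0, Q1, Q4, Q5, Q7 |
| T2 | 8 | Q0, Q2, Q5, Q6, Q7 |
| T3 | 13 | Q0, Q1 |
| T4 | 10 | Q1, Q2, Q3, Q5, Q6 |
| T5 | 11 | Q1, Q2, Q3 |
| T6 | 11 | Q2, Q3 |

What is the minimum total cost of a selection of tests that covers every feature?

18

T1, T4 together cover every feature (T1 ∪ T4 = {Q0, Q1, Q2, Q3, Q4, Q5, Q6, Q7}); total cost 8 + 10 = 18.
No covering selection has total cost below 18.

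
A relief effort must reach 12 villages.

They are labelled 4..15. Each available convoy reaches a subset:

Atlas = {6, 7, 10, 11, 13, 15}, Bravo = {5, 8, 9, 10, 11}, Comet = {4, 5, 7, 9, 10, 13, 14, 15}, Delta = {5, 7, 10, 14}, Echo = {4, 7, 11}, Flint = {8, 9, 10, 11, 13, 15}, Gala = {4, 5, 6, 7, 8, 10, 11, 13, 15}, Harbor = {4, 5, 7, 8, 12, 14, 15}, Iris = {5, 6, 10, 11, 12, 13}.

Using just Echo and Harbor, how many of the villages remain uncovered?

4

Union of Echo, Harbor = {4, 5, 7, 8, 11, 12, 14, 15}.
Not covered: 6, 9, 10, 13 — 4 villages.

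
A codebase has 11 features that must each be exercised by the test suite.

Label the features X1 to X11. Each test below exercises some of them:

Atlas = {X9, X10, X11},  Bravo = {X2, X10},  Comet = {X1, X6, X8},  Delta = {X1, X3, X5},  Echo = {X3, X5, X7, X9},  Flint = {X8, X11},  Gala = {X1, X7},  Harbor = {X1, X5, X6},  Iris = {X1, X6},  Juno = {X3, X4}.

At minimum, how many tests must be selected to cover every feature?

5

Take {Bravo, Echo, Flint, Harbor, Juno}. Their union is {X1, X2, X3, X4, X5, X6, X7, X8, X9, X10, X11}, which is all 11 features.
No 4 of the 10 tests cover everything (all 210 combinations miss at least one feature), so 5 is optimal.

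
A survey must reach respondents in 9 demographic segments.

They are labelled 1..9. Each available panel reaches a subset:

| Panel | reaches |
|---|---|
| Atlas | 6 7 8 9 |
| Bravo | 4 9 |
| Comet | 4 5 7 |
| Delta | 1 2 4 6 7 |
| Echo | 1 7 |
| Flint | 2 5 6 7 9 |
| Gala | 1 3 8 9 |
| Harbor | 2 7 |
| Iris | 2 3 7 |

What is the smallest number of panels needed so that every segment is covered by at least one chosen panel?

Comet and Delta and Gala together: Comet ∪ Delta ∪ Gala = {1, 2, 3, 4, 5, 6, 7, 8, 9} — every segment is covered.
No 2 of the 9 panels cover everything (all 36 combinations miss at least one segment), so 3 is optimal.

3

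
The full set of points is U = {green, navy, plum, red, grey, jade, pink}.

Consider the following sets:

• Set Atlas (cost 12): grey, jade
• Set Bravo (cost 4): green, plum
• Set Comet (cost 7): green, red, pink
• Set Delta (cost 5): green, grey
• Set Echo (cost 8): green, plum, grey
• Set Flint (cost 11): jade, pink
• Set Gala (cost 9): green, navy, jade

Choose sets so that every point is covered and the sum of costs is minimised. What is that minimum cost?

24

Comet, Echo, Gala together cover every point (Comet ∪ Echo ∪ Gala = {green, navy, plum, red, grey, jade, pink}); total cost 7 + 8 + 9 = 24.
The greedy pick Bravo, Comet, Gala, Delta costs 25; no covering selection beats 24.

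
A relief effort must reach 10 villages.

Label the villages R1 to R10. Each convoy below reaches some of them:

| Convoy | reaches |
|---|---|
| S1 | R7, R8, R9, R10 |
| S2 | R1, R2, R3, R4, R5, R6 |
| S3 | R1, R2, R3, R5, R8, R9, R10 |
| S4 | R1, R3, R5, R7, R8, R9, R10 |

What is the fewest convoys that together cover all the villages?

S1 and S2 together: S1 ∪ S2 = {R1, R2, R3, R4, R5, R6, R7, R8, R9, R10} — every village is covered.
No single convoy has all 10 villages (the largest, S3, has 7), so 2 is optimal.

2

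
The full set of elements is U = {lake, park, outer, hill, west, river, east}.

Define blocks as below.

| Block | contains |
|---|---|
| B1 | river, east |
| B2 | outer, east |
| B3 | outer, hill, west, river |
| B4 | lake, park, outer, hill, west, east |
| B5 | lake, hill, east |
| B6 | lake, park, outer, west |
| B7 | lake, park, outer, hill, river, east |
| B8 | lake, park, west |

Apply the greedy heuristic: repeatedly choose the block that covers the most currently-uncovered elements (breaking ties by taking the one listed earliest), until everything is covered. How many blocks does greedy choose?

Greedy: pick B4 (covers 6 new) → pick B1 (covers 1 new). Total picks: 2.

2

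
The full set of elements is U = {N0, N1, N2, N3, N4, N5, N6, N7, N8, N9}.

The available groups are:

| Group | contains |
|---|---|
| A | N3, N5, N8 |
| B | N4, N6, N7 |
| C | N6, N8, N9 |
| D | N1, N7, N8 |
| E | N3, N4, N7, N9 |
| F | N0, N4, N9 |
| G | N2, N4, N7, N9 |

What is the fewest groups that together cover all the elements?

A and B and D and F and G together: A ∪ B ∪ D ∪ F ∪ G = {N0, N1, N2, N3, N4, N5, N6, N7, N8, N9} — every element is covered.
No 4 of the 7 groups cover everything (all 35 combinations miss at least one element), so 5 is optimal.

5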